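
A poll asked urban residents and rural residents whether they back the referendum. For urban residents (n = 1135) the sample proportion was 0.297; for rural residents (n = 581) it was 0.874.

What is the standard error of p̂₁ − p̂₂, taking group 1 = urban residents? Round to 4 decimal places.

0.0193

The two standard errors are √(0.2970×0.7030/1135) = 0.01356 and √(0.8740×0.1260/581) = 0.01377.
Because the samples are independent, SE_diff = √(0.01356² + 0.01377²) = 0.01933.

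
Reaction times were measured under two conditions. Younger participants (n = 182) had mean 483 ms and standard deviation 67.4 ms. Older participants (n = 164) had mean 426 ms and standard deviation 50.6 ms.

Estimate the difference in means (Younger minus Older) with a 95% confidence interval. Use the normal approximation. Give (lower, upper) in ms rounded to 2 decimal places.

SE₁ = s₁/√n₁ = 67.4/√182 = 4.9960; SE₂ = 50.6/√164 = 3.9512.
Independent samples, unequal variances: SE_diff = √(SE₁² + SE₂²) = √(24.960016 + 15.61198144) = 6.3696.
z* = 1.960, so margin of error = 1.960 × 6.3696 = 12.4844.
Difference in means = 483 − 426 = 57.0000.
57.0000 ± 12.4844 → (44.52, 69.48).

(44.52, 69.48)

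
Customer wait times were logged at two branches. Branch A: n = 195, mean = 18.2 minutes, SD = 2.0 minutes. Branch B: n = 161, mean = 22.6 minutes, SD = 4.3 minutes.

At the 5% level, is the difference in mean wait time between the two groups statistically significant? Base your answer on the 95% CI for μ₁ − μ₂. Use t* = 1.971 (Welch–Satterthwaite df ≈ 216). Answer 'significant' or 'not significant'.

Standard errors of each mean: 2.0/√195 = 0.1432 and 4.3/√161 = 0.3389.
SE(x̄₁ − x̄₂) = √(0.1432² + 0.3389²) = 0.3679 for independent samples with unequal variances.
With t* = 1.971, the margin is 1.971 × 0.3679 = 0.7251.
x̄₁ − x̄₂ = 18.2 − 22.6 = -4.4000; the interval is -4.4000 ± 0.7251 = (-5.1251, -3.6749).
The interval (-5.1251, -3.6749) does not contain 0, so the difference is significant.

significant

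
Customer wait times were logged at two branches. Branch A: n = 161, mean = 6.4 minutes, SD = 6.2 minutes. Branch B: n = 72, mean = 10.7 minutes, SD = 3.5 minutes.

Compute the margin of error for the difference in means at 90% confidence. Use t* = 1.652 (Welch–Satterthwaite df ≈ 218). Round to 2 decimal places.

SE₁ = s₁/√n₁ = 6.2/√161 = 0.4886; SE₂ = 3.5/√72 = 0.4125.
Independent samples, unequal variances: SE_diff = √(SE₁² + SE₂²) = √(0.23872996 + 0.17015625) = 0.6394.
t* = 1.652, so margin of error = 1.652 × 0.6394 = 1.0563.

1.06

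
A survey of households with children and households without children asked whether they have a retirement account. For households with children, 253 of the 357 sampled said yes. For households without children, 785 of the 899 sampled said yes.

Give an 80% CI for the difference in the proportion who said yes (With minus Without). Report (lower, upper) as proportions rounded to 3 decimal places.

(-0.198, -0.131)

Sample proportions: 253/357 = 0.7087, 785/899 = 0.8732.
Each SE is √(p̂(1−p̂)/n): √(0.7087·0.2913/357) = 0.02405 and √(0.8732·0.1268/899) = 0.01110.
SE(p̂₁ − p̂₂) = √(SE₁² + SE₂²) = √(0.0005784025 + 0.00012321) = 0.02649, since the two samples are independent.
At 80% confidence z* = 1.282; margin = 1.282 × 0.02649 = 0.03396.
The difference is 0.7087 − 0.8732 = -0.1645, so the interval is -0.1645 ± 0.03396 = (-0.198, -0.131).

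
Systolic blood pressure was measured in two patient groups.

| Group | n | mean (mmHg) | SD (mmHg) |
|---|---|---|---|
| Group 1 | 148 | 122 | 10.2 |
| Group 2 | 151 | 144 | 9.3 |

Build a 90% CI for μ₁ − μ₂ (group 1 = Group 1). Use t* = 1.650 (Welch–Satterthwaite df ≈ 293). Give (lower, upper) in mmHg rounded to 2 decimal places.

SE₁ = s₁/√n₁ = 10.2/√148 = 0.8384; SE₂ = 9.3/√151 = 0.7568.
Independent samples, unequal variances: SE_diff = √(SE₁² + SE₂²) = √(0.70291456 + 0.57274624) = 1.1295.
t* = 1.650, so margin of error = 1.650 × 1.1295 = 1.8637.
Difference in means = 122 − 144 = -22.0000.
-22.0000 ± 1.8637 → (-23.86, -20.14).

(-23.86, -20.14)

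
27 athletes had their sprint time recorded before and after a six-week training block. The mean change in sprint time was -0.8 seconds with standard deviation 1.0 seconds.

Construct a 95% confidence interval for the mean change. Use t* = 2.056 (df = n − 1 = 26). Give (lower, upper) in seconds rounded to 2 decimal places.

(-1.20, -0.40)

This is a matched-pairs design, so SE = s_d/√n = 1.0/√27 = 0.1925.
Margin = 2.056 × 0.1925 = 0.3958; the interval is -0.8 ± 0.3958 = (-1.20, -0.40).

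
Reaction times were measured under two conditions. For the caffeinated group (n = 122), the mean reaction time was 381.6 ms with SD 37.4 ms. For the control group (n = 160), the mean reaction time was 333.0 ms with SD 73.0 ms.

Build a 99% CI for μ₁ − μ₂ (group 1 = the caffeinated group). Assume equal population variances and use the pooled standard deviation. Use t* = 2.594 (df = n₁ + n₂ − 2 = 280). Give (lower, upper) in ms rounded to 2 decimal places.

s_p = √[((n₁−1)s₁² + (n₂−1)s₂²)/(n₁+n₂−2)] = √[(121·37.4² + 159·73.0²)/280] = 60.2543.
SE = 60.2543·√(1/122 + 1/160) = 7.2422.
With t* = 2.594, margin = 2.594 × 7.2422 = 18.7863.
x̄₁ − x̄₂ = 381.6 − 333.0 = 48.6000; interval 48.6000 ± 18.7863 = (29.81, 67.39).

(29.81, 67.39)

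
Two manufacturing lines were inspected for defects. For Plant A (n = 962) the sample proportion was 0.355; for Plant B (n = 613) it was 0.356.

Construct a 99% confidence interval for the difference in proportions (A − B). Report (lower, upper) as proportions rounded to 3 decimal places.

(-0.065, 0.063)

SE₁ = √(p̂₁(1−p̂₁)/n₁) = √(0.3550·0.6450/962) = 0.01543; SE₂ = √(0.3560·0.6440/613) = 0.01934.
Independent samples: SE of the difference = √(SE₁² + SE₂²) = √(0.0002380849 + 0.0003740356) = 0.02474.
z* for 99% confidence is 2.576, so the margin of error is 2.576 × 0.02474 = 0.06373.
Point estimate p̂₁ − p̂₂ = 0.3550 − 0.3560 = -0.0010.
-0.0010 ± 0.06373 → (-0.065, 0.063).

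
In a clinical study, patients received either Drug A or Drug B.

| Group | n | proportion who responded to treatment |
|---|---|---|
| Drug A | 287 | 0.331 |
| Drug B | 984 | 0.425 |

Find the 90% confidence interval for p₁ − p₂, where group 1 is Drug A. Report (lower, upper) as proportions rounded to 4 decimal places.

(-0.1465, -0.0415)

The two standard errors are √(0.3310×0.6690/287) = 0.02778 and √(0.4250×0.5750/984) = 0.01576.
Because the samples are independent, SE_diff = √(0.02778² + 0.01576²) = 0.03194.
Using z* = 1.645 for 90%, ME = 1.645 × 0.03194 = 0.05254.
p̂₁ − p̂₂ = -0.0940; interval -0.0940 ± 0.05254 gives (-0.1465, -0.0415).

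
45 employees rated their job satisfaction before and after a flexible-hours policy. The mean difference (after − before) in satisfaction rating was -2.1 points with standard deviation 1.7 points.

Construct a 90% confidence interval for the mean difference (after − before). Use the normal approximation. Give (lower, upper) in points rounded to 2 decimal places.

Paired design: SE = s_d/√n = 1.7/√45 = 0.2534.
z* = 1.645; margin of error = 1.645 × 0.2534 = 0.4168.
-2.1 ± 0.4168 → (-2.52, -1.68).

(-2.52, -1.68)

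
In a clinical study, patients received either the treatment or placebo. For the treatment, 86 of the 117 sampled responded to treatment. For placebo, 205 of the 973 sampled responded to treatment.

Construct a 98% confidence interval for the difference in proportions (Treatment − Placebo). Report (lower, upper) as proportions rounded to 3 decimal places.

p̂₁ = 86/117 = 0.7350 and p̂₂ = 205/973 = 0.2107.
SE₁ = √(p̂₁(1−p̂₁)/n₁) = √(0.7350·0.2650/117) = 0.04080; SE₂ = √(0.2107·0.7893/973) = 0.01307.
Independent samples: SE of the difference = √(SE₁² + SE₂²) = √(0.00166464 + 0.0001708249) = 0.04284.
z* for 98% confidence is 2.326, so the margin of error is 2.326 × 0.04284 = 0.09965.
Point estimate p̂₁ − p̂₂ = 0.7350 − 0.2107 = 0.5243.
0.5243 ± 0.09965 → (0.425, 0.624).

(0.425, 0.624)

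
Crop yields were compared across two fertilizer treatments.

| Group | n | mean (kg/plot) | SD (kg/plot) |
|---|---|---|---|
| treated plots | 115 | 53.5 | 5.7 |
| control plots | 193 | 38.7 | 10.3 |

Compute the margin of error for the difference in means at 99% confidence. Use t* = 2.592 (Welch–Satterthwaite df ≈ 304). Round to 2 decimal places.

Standard errors of each mean: 5.7/√115 = 0.5315 and 10.3/√193 = 0.7414.
SE(x̄₁ − x̄₂) = √(0.5315² + 0.7414²) = 0.9122 for independent samples with unequal variances.
With t* = 2.592, the margin is 2.592 × 0.9122 = 2.3644.

2.36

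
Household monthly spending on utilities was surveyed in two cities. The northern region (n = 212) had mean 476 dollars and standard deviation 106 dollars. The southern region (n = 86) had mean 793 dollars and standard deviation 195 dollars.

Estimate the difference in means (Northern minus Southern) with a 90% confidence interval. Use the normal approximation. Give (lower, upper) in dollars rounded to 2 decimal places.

SE₁ = s₁/√n₁ = 106/√212 = 7.2801; SE₂ = 195/√86 = 21.0274.
Independent samples, unequal variances: SE_diff = √(SE₁² + SE₂²) = √(52.99985601 + 442.15155076) = 22.2520.
z* = 1.645, so margin of error = 1.645 × 22.2520 = 36.6045.
Difference in means = 476 − 793 = -317.0000.
-317.0000 ± 36.6045 → (-353.60, -280.40).

(-353.60, -280.40)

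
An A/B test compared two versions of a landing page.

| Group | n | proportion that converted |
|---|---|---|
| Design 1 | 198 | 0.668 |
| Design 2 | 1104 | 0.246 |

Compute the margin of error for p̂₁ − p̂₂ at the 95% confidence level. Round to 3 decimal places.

0.070

Each SE is √(p̂(1−p̂)/n): √(0.6680·0.3320/198) = 0.03347 and √(0.2460·0.7540/1104) = 0.01296.
SE(p̂₁ − p̂₂) = √(SE₁² + SE₂²) = √(0.0011202409 + 0.0001679616) = 0.03589, since the two samples are independent.
At 95% confidence z* = 1.960; margin = 1.960 × 0.03589 = 0.07034.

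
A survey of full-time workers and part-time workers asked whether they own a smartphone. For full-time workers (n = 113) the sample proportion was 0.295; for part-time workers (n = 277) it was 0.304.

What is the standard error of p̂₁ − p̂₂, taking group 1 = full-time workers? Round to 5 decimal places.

0.05103

SE₁ = √(p̂₁(1−p̂₁)/n₁) = √(0.2950·0.7050/113) = 0.04290; SE₂ = √(0.3040·0.6960/277) = 0.02764.
Independent samples: SE of the difference = √(SE₁² + SE₂²) = √(0.00184041 + 0.0007639696) = 0.05103.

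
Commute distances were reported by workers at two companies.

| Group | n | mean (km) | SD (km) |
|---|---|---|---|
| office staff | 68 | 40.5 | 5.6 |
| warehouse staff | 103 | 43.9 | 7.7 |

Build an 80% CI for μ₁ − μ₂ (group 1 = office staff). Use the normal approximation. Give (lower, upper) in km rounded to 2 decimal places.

(-4.71, -2.09)

Per-group SEs: s₁/√n₁ = 5.6/√68 = 0.6791, s₂/√n₂ = 7.7/√103 = 0.7587.
Unpooled SE of the difference: √(0.46117681 + 0.57562569) = 1.0182.
Margin of error = z* · SE = 1.282 × 1.0182 = 1.3053.
x̄₁ − x̄₂ = 40.5 − 43.9 = -3.4000.
CI: -3.4000 ± 1.3053 = (-4.71, -2.09).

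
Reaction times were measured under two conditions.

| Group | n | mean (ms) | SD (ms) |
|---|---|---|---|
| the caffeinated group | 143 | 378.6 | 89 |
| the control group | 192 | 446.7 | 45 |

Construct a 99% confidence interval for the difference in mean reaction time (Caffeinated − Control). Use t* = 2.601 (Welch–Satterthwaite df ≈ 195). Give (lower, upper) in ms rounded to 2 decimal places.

Standard errors of each mean: 89/√143 = 7.4426 and 45/√192 = 3.2476.
SE(x̄₁ − x̄₂) = √(7.4426² + 3.2476²) = 8.1203 for independent samples with unequal variances.
With t* = 2.601, the margin is 2.601 × 8.1203 = 21.1209.
x̄₁ − x̄₂ = 378.6 − 446.7 = -68.1000; the interval is -68.1000 ± 21.1209 = (-89.22, -46.98).

(-89.22, -46.98)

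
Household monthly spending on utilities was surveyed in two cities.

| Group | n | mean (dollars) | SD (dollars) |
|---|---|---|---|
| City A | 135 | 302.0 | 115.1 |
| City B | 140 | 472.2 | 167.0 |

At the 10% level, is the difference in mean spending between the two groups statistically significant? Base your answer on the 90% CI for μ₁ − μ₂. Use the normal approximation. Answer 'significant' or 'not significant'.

significant

Per-group SEs: s₁/√n₁ = 115.1/√135 = 9.9062, s₂/√n₂ = 167.0/√140 = 14.1141.
Unpooled SE of the difference: √(98.13279844 + 199.20781881) = 17.2436.
Margin of error = z* · SE = 1.645 × 17.2436 = 28.3657.
x̄₁ − x̄₂ = 302.0 − 472.2 = -170.2000.
CI: -170.2000 ± 28.3657 = (-198.5657, -141.8343).
The interval (-198.5657, -141.8343) does not contain 0, so the difference is significant.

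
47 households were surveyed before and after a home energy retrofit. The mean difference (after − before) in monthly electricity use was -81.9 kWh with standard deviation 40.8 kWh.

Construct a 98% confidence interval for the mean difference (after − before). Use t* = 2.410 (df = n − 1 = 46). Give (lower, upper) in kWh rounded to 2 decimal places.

(-96.24, -67.56)

Paired design: SE = s_d/√n = 40.8/√47 = 5.9513.
t* = 2.410; margin of error = 2.410 × 5.9513 = 14.3426.
-81.9 ± 14.3426 → (-96.24, -67.56).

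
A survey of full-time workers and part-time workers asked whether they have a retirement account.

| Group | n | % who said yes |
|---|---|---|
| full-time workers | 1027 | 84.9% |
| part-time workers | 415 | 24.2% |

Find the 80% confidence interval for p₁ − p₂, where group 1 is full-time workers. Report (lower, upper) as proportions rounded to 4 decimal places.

(0.5765, 0.6375)

Each SE is √(p̂(1−p̂)/n): √(0.8490·0.1510/1027) = 0.01117 and √(0.2420·0.7580/415) = 0.02102.
SE(p̂₁ − p̂₂) = √(SE₁² + SE₂²) = √(0.0001247689 + 0.0004418404) = 0.02380, since the two samples are independent.
At 80% confidence z* = 1.282; margin = 1.282 × 0.02380 = 0.03051.
The difference is 0.8490 − 0.2420 = 0.6070, so the interval is 0.6070 ± 0.03051 = (0.5765, 0.6375).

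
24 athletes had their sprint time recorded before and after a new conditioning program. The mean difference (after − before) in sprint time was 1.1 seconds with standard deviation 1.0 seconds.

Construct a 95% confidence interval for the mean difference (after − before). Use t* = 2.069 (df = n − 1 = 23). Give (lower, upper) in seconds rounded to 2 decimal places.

Paired design: SE = s_d/√n = 1.0/√24 = 0.2041.
t* = 2.069; margin of error = 2.069 × 0.2041 = 0.4223.
1.1 ± 0.4223 → (0.68, 1.52).

(0.68, 1.52)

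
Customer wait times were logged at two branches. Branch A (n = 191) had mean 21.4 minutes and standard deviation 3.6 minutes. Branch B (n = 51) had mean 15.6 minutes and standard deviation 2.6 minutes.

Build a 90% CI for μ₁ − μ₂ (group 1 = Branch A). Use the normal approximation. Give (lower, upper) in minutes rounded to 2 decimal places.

(5.06, 6.54)

Standard errors of each mean: 3.6/√191 = 0.2605 and 2.6/√51 = 0.3641.
SE(x̄₁ − x̄₂) = √(0.2605² + 0.3641²) = 0.4477 for independent samples with unequal variances.
With z* = 1.645, the margin is 1.645 × 0.4477 = 0.7365.
x̄₁ − x̄₂ = 21.4 − 15.6 = 5.8000; the interval is 5.8000 ± 0.7365 = (5.06, 6.54).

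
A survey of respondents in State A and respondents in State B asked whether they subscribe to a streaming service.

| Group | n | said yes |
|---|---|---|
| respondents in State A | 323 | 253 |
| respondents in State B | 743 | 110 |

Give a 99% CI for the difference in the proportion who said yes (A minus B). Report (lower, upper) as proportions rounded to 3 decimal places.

Sample proportions: 253/323 = 0.7833, 110/743 = 0.1480.
Each SE is √(p̂(1−p̂)/n): √(0.7833·0.2167/323) = 0.02292 and √(0.1480·0.8520/743) = 0.01303.
SE(p̂₁ − p̂₂) = √(SE₁² + SE₂²) = √(0.0005253264 + 0.0001697809) = 0.02636, since the two samples are independent.
At 99% confidence z* = 2.576; margin = 2.576 × 0.02636 = 0.06790.
The difference is 0.7833 − 0.1480 = 0.6353, so the interval is 0.6353 ± 0.06790 = (0.567, 0.703).

(0.567, 0.703)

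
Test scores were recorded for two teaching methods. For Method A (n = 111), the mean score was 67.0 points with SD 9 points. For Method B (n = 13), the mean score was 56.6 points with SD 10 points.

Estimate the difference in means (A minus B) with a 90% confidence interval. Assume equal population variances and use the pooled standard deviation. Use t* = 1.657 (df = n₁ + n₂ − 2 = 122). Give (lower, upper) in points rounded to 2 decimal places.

Pooled variance s_p² = [110·9² + 12·10²] / (111+13−2) = 82.8689, so s_p = 9.1032.
SE_diff = s_p·√(1/n₁ + 1/n₂) = 9.1032·√(1/111 + 1/13) = 2.6685.
t* = 1.657; margin = 1.657 × 2.6685 = 4.4217.
Difference = 67.0 − 56.6 = 10.4000.
10.4000 ± 4.4217 → (5.98, 14.82).

(5.98, 14.82)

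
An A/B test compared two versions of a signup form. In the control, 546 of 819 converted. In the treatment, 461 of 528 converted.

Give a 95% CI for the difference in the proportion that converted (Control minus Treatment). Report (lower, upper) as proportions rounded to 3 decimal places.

First, p̂₁ = 546/819 = 0.6667; p̂₂ = 461/528 = 0.8731.
The two standard errors are √(0.6667×0.3333/819) = 0.01647 and √(0.8731×0.1269/528) = 0.01449.
Because the samples are independent, SE_diff = √(0.01647² + 0.01449²) = 0.02194.
Using z* = 1.960 for 95%, ME = 1.960 × 0.02194 = 0.04300.
p̂₁ − p̂₂ = -0.2064; interval -0.2064 ± 0.04300 gives (-0.249, -0.163).

(-0.249, -0.163)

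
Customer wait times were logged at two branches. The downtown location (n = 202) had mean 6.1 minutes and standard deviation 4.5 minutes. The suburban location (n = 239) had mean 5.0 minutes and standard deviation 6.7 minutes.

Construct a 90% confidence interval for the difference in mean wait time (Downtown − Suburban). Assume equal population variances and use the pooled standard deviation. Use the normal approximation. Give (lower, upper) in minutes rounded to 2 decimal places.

(0.19, 2.01)

Pooled variance s_p² = [201·4.5² + 238·6.7²] / (202+239−2) = 33.6084, so s_p = 5.7973.
SE_diff = s_p·√(1/n₁ + 1/n₂) = 5.7973·√(1/202 + 1/239) = 0.5541.
z* = 1.645; margin = 1.645 × 0.5541 = 0.9115.
Difference = 6.1 − 5.0 = 1.1000.
1.1000 ± 0.9115 → (0.19, 2.01).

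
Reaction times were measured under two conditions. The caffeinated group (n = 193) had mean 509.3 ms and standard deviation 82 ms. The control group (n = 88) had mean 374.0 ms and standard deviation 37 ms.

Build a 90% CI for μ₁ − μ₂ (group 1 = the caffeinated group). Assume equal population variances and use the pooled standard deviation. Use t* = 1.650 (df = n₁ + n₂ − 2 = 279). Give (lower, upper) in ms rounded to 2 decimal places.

Pooled variance s_p² = [192·82² + 87·37²] / (193+88−2) = 5054.1613, so s_p = 71.0926.
SE_diff = s_p·√(1/n₁ + 1/n₂) = 71.0926·√(1/193 + 1/88) = 9.1444.
t* = 1.650; margin = 1.650 × 9.1444 = 15.0883.
Difference = 509.3 − 374.0 = 135.3000.
135.3000 ± 15.0883 → (120.21, 150.39).

(120.21, 150.39)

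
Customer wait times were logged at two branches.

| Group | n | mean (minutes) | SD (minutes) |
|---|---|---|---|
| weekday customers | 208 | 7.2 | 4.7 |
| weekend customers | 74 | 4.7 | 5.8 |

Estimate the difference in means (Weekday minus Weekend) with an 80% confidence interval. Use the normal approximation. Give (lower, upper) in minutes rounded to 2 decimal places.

(1.54, 3.46)

Per-group SEs: s₁/√n₁ = 4.7/√208 = 0.3259, s₂/√n₂ = 5.8/√74 = 0.6742.
Unpooled SE of the difference: √(0.10621081 + 0.45454564) = 0.7488.
Margin of error = z* · SE = 1.282 × 0.7488 = 0.9600.
x̄₁ − x̄₂ = 7.2 − 4.7 = 2.5000.
CI: 2.5000 ± 0.9600 = (1.54, 3.46).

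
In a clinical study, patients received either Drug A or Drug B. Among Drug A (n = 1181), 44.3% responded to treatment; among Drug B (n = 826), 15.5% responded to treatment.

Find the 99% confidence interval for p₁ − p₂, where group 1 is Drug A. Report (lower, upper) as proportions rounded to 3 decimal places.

(0.239, 0.337)

Each SE is √(p̂(1−p̂)/n): √(0.4430·0.5570/1181) = 0.01445 and √(0.1550·0.8450/826) = 0.01259.
SE(p̂₁ − p̂₂) = √(SE₁² + SE₂²) = √(0.0002088025 + 0.0001585081) = 0.01917, since the two samples are independent.
At 99% confidence z* = 2.576; margin = 2.576 × 0.01917 = 0.04938.
The difference is 0.4430 − 0.1550 = 0.2880, so the interval is 0.2880 ± 0.04938 = (0.239, 0.337).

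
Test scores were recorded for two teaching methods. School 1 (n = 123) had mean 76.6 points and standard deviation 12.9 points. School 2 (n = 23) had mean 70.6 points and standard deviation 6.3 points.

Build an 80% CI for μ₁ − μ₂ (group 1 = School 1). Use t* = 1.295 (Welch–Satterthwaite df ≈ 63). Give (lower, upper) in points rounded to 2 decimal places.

Per-group SEs: s₁/√n₁ = 12.9/√123 = 1.1632, s₂/√n₂ = 6.3/√23 = 1.3136.
Unpooled SE of the difference: √(1.35303424 + 1.72554496) = 1.7546.
Margin of error = t* · SE = 1.295 × 1.7546 = 2.2722.
x̄₁ − x̄₂ = 76.6 − 70.6 = 6.0000.
CI: 6.0000 ± 2.2722 = (3.73, 8.27).

(3.73, 8.27)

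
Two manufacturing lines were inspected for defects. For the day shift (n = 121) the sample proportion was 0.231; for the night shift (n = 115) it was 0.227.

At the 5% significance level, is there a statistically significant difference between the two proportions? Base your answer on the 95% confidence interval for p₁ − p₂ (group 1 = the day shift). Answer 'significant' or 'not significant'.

not significant

The two standard errors are √(0.2310×0.7690/121) = 0.03832 and √(0.2270×0.7730/115) = 0.03906.
Because the samples are independent, SE_diff = √(0.03832² + 0.03906²) = 0.05472.
Using z* = 1.960 for 95%, ME = 1.960 × 0.05472 = 0.10725.
p̂₁ − p̂₂ = 0.0040; interval 0.0040 ± 0.10725 gives (-0.10325, 0.11125).
The interval (-0.10325, 0.11125) contains 0, so the difference is not significant.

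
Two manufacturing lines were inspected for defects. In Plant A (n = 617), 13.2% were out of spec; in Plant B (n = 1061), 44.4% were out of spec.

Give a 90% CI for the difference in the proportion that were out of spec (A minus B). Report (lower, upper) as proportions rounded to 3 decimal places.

(-0.346, -0.278)

The two standard errors are √(0.1320×0.8680/617) = 0.01363 and √(0.4440×0.5560/1061) = 0.01525.
Because the samples are independent, SE_diff = √(0.01363² + 0.01525²) = 0.02045.
Using z* = 1.645 for 90%, ME = 1.645 × 0.02045 = 0.03364.
p̂₁ − p̂₂ = -0.3120; interval -0.3120 ± 0.03364 gives (-0.346, -0.278).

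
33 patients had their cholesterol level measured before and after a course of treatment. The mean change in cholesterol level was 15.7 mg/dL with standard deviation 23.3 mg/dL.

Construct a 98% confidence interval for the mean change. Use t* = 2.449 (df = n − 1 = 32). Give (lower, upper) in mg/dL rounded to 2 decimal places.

(5.77, 25.63)

Paired design: SE = s_d/√n = 23.3/√33 = 4.0560.
t* = 2.449; margin of error = 2.449 × 4.0560 = 9.9331.
15.7 ± 9.9331 → (5.77, 25.63).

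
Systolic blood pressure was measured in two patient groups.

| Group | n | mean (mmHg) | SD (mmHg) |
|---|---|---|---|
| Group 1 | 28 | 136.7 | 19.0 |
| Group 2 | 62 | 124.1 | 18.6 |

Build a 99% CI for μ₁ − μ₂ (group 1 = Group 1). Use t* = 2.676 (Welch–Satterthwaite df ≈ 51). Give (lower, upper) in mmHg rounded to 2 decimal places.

Per-group SEs: s₁/√n₁ = 19.0/√28 = 3.5907, s₂/√n₂ = 18.6/√62 = 2.3622.
Unpooled SE of the difference: √(12.89312649 + 5.57998884) = 4.2980.
Margin of error = t* · SE = 2.676 × 4.2980 = 11.5014.
x̄₁ − x̄₂ = 136.7 − 124.1 = 12.6000.
CI: 12.6000 ± 11.5014 = (1.10, 24.10).

(1.10, 24.10)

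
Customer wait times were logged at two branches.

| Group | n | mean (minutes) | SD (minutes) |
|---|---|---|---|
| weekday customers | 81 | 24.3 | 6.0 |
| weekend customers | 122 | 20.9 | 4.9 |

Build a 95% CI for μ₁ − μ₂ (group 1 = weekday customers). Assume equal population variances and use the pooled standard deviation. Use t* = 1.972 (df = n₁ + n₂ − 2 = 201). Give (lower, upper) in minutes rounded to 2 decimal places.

Pooled variance s_p² = [80·6.0² + 121·4.9²] / (81+122−2) = 28.7821, so s_p = 5.3649.
SE_diff = s_p·√(1/n₁ + 1/n₂) = 5.3649·√(1/81 + 1/122) = 0.7689.
t* = 1.972; margin = 1.972 × 0.7689 = 1.5163.
Difference = 24.3 − 20.9 = 3.4000.
3.4000 ± 1.5163 → (1.88, 4.92).

(1.88, 4.92)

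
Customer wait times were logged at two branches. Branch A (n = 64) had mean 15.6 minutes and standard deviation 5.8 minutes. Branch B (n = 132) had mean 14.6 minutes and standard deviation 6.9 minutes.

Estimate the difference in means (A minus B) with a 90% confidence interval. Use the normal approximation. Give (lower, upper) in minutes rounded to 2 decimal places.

(-0.55, 2.55)

Per-group SEs: s₁/√n₁ = 5.8/√64 = 0.7250, s₂/√n₂ = 6.9/√132 = 0.6006.
Unpooled SE of the difference: √(0.525625 + 0.36072036) = 0.9415.
Margin of error = z* · SE = 1.645 × 0.9415 = 1.5488.
x̄₁ − x̄₂ = 15.6 − 14.6 = 1.0000.
CI: 1.0000 ± 1.5488 = (-0.55, 2.55).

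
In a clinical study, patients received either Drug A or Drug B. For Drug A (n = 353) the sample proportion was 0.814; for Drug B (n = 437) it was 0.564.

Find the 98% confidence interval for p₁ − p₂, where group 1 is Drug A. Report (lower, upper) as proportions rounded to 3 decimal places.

(0.177, 0.323)

The two standard errors are √(0.8140×0.1860/353) = 0.02071 and √(0.5640×0.4360/437) = 0.02372.
Because the samples are independent, SE_diff = √(0.02071² + 0.02372²) = 0.03149.
Using z* = 2.326 for 98%, ME = 2.326 × 0.03149 = 0.07325.
p̂₁ − p̂₂ = 0.2500; interval 0.2500 ± 0.07325 gives (0.177, 0.323).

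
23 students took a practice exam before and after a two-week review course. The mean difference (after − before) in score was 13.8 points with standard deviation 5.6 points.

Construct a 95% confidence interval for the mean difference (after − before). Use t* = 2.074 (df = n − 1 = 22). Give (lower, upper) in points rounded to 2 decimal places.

Paired design: SE = s_d/√n = 5.6/√23 = 1.1677.
t* = 2.074; margin of error = 2.074 × 1.1677 = 2.4218.
13.8 ± 2.4218 → (11.38, 16.22).

(11.38, 16.22)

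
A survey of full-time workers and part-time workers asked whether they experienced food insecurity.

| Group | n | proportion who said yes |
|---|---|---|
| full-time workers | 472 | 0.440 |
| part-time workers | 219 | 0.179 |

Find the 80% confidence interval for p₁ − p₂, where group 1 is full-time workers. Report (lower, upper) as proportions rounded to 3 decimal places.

(0.217, 0.305)

The two standard errors are √(0.4400×0.5600/472) = 0.02285 and √(0.1790×0.8210/219) = 0.02590.
Because the samples are independent, SE_diff = √(0.02285² + 0.02590²) = 0.03454.
Using z* = 1.282 for 80%, ME = 1.282 × 0.03454 = 0.04428.
p̂₁ − p̂₂ = 0.2610; interval 0.2610 ± 0.04428 gives (0.217, 0.305).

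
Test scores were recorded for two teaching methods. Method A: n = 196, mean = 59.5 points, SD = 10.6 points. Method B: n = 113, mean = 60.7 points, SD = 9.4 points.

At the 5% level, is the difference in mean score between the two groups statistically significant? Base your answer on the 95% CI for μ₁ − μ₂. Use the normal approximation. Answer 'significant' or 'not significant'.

SE₁ = s₁/√n₁ = 10.6/√196 = 0.7571; SE₂ = 9.4/√113 = 0.8843.
Independent samples, unequal variances: SE_diff = √(SE₁² + SE₂²) = √(0.57320041 + 0.78198649) = 1.1641.
z* = 1.960, so margin of error = 1.960 × 1.1641 = 2.2816.
Difference in means = 59.5 − 60.7 = -1.2000.
-1.2000 ± 2.2816 → (-3.4816, 1.0816).
The interval (-3.4816, 1.0816) contains 0, so the difference is not significant.

not significant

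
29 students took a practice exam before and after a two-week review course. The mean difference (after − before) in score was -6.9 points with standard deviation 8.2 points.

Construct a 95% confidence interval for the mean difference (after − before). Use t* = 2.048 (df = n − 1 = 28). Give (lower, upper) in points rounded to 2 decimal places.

(-10.02, -3.78)

This is a matched-pairs design, so SE = s_d/√n = 8.2/√29 = 1.5227.
Margin = 2.048 × 1.5227 = 3.1185; the interval is -6.9 ± 3.1185 = (-10.02, -3.78).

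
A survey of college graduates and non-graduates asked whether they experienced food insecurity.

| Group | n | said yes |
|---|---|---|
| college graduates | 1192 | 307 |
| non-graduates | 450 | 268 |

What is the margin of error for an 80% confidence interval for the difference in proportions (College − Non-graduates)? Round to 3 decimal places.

0.034

First, p̂₁ = 307/1192 = 0.2576; p̂₂ = 268/450 = 0.5956.
The two standard errors are √(0.2576×0.7424/1192) = 0.01267 and √(0.5956×0.4044/450) = 0.02314.
Because the samples are independent, SE_diff = √(0.01267² + 0.02314²) = 0.02638.
Using z* = 1.282 for 80%, ME = 1.282 × 0.02638 = 0.03382.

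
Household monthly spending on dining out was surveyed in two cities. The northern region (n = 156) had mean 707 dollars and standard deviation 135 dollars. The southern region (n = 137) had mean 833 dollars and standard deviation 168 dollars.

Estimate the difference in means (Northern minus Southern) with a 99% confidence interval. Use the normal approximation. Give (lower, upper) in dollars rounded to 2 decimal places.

Standard errors of each mean: 135/√156 = 10.8087 and 168/√137 = 14.3532.
SE(x̄₁ − x̄₂) = √(10.8087² + 14.3532²) = 17.9678 for independent samples with unequal variances.
With z* = 2.576, the margin is 2.576 × 17.9678 = 46.2851.
x̄₁ − x̄₂ = 707 − 833 = -126.0000; the interval is -126.0000 ± 46.2851 = (-172.29, -79.71).

(-172.29, -79.71)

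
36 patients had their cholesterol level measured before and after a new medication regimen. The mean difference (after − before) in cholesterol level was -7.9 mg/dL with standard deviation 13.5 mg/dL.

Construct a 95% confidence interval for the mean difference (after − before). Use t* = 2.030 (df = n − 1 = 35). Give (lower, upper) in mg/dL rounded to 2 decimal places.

(-12.47, -3.33)

This is a matched-pairs design, so SE = s_d/√n = 13.5/√36 = 2.2500.
Margin = 2.030 × 2.2500 = 4.5675; the interval is -7.9 ± 4.5675 = (-12.47, -3.33).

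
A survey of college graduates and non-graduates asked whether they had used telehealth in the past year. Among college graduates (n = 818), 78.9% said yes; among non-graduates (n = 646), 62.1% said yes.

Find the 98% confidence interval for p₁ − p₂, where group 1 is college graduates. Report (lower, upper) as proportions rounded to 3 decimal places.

(0.113, 0.223)

The two standard errors are √(0.7890×0.2110/818) = 0.01427 and √(0.6210×0.3790/646) = 0.01909.
Because the samples are independent, SE_diff = √(0.01427² + 0.01909²) = 0.02383.
Using z* = 2.326 for 98%, ME = 2.326 × 0.02383 = 0.05543.
p̂₁ − p̂₂ = 0.1680; interval 0.1680 ± 0.05543 gives (0.113, 0.223).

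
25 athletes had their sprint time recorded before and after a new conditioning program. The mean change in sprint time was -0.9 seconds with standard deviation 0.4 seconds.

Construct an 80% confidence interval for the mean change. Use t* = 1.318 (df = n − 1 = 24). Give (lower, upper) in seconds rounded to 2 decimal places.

Paired design: SE = s_d/√n = 0.4/√25 = 0.0800.
t* = 1.318; margin of error = 1.318 × 0.0800 = 0.1054.
-0.9 ± 0.1054 → (-1.01, -0.79).

(-1.01, -0.79)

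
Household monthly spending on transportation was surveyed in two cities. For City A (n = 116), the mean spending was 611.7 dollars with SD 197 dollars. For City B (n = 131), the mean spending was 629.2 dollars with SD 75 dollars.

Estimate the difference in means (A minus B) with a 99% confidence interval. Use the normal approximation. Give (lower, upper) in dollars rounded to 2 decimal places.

SE₁ = s₁/√n₁ = 197/√116 = 18.2910; SE₂ = 75/√131 = 6.5528.
Independent samples, unequal variances: SE_diff = √(SE₁² + SE₂²) = √(334.560681 + 42.93918784) = 19.4294.
z* = 2.576, so margin of error = 2.576 × 19.4294 = 50.0501.
Difference in means = 611.7 − 629.2 = -17.5000.
-17.5000 ± 50.0501 → (-67.55, 32.55).

(-67.55, 32.55)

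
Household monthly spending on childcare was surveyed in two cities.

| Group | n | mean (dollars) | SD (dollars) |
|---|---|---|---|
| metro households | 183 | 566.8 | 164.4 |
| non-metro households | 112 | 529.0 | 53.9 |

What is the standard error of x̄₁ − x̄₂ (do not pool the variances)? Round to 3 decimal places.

SE₁ = s₁/√n₁ = 164.4/√183 = 12.1528; SE₂ = 53.9/√112 = 5.0931.
Independent samples, unequal variances: SE_diff = √(SE₁² + SE₂²) = √(147.69054784 + 25.93966761) = 13.1769.

13.177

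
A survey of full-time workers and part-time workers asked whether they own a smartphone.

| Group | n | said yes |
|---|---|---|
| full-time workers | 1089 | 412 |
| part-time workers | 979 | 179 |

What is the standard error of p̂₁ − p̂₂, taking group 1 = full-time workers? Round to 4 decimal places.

0.0192

Sample proportions: 412/1089 = 0.3783, 179/979 = 0.1828.
Each SE is √(p̂(1−p̂)/n): √(0.3783·0.6217/1089) = 0.01470 and √(0.1828·0.8172/979) = 0.01235.
SE(p̂₁ − p̂₂) = √(SE₁² + SE₂²) = √(0.00021609 + 0.0001525225) = 0.01920, since the two samples are independent.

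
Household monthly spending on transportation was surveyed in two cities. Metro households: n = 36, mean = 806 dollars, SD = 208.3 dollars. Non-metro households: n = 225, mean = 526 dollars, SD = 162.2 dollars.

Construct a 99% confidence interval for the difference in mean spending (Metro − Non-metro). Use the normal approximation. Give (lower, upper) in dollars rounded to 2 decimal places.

SE₁ = s₁/√n₁ = 208.3/√36 = 34.7167; SE₂ = 162.2/√225 = 10.8133.
Independent samples, unequal variances: SE_diff = √(SE₁² + SE₂²) = √(1205.24925889 + 116.92745689) = 36.3617.
z* = 2.576, so margin of error = 2.576 × 36.3617 = 93.6677.
Difference in means = 806 − 526 = 280.0000.
280.0000 ± 93.6677 → (186.33, 373.67).

(186.33, 373.67)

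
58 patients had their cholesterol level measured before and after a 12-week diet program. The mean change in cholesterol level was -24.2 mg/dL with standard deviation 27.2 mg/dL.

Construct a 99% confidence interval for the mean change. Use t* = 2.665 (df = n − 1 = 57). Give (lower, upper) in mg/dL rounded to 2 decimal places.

Paired design: SE = s_d/√n = 27.2/√58 = 3.5715.
t* = 2.665; margin of error = 2.665 × 3.5715 = 9.5180.
-24.2 ± 9.5180 → (-33.72, -14.68).

(-33.72, -14.68)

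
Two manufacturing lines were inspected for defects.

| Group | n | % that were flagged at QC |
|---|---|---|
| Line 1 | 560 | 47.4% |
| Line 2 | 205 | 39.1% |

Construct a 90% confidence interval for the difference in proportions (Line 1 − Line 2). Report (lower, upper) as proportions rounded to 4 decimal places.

(0.0171, 0.1489)

Each SE is √(p̂(1−p̂)/n): √(0.4740·0.5260/560) = 0.02110 and √(0.3910·0.6090/205) = 0.03408.
SE(p̂₁ − p̂₂) = √(SE₁² + SE₂²) = √(0.00044521 + 0.0011614464) = 0.04008, since the two samples are independent.
At 90% confidence z* = 1.645; margin = 1.645 × 0.04008 = 0.06593.
The difference is 0.4740 − 0.3910 = 0.0830, so the interval is 0.0830 ± 0.06593 = (0.0171, 0.1489).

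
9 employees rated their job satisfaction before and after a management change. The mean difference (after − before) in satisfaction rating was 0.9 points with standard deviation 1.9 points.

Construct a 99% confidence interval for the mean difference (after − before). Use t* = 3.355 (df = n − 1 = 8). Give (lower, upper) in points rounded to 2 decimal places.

This is a matched-pairs design, so SE = s_d/√n = 1.9/√9 = 0.6333.
Margin = 3.355 × 0.6333 = 2.1247; the interval is 0.9 ± 2.1247 = (-1.22, 3.02).

(-1.22, 3.02)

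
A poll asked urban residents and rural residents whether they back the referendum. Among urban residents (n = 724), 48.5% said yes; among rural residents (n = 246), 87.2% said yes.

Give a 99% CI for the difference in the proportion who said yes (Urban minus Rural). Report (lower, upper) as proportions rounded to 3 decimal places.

(-0.460, -0.314)

Each SE is √(p̂(1−p̂)/n): √(0.4850·0.5150/724) = 0.01857 and √(0.8720·0.1280/246) = 0.02130.
SE(p̂₁ − p̂₂) = √(SE₁² + SE₂²) = √(0.0003448449 + 0.00045369) = 0.02826, since the two samples are independent.
At 99% confidence z* = 2.576; margin = 2.576 × 0.02826 = 0.07280.
The difference is 0.4850 − 0.8720 = -0.3870, so the interval is -0.3870 ± 0.07280 = (-0.460, -0.314).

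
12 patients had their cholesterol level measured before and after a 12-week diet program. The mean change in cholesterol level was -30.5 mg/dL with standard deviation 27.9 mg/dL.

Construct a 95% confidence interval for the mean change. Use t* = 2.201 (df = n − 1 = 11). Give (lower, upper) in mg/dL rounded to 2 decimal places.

(-48.23, -12.77)

Paired design: SE = s_d/√n = 27.9/√12 = 8.0540.
t* = 2.201; margin of error = 2.201 × 8.0540 = 17.7269.
-30.5 ± 17.7269 → (-48.23, -12.77).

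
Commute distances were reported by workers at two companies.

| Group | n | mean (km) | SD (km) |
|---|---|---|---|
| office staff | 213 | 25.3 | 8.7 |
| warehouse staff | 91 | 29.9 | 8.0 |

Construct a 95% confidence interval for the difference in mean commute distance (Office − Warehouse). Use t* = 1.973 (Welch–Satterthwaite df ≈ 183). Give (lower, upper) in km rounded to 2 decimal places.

(-6.63, -2.57)

Per-group SEs: s₁/√n₁ = 8.7/√213 = 0.5961, s₂/√n₂ = 8.0/√91 = 0.8386.
Unpooled SE of the difference: √(0.35533521 + 0.70324996) = 1.0289.
Margin of error = t* · SE = 1.973 × 1.0289 = 2.0300.
x̄₁ − x̄₂ = 25.3 − 29.9 = -4.6000.
CI: -4.6000 ± 2.0300 = (-6.63, -2.57).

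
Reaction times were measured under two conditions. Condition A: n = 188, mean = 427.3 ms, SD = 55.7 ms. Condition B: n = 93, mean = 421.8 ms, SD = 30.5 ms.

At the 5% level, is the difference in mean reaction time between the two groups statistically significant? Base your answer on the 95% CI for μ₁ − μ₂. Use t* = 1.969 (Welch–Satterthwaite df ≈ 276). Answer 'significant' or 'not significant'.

Per-group SEs: s₁/√n₁ = 55.7/√188 = 4.0623, s₂/√n₂ = 30.5/√93 = 3.1627.
Unpooled SE of the difference: √(16.50228129 + 10.00267129) = 5.1483.
Margin of error = t* · SE = 1.969 × 5.1483 = 10.1370.
x̄₁ − x̄₂ = 427.3 − 421.8 = 5.5000.
CI: 5.5000 ± 10.1370 = (-4.6370, 15.6370).
The interval (-4.6370, 15.6370) contains 0, so the difference is not significant.

not significant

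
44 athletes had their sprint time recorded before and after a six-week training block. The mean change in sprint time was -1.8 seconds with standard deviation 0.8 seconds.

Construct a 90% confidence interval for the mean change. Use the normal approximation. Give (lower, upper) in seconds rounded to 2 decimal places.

Paired design: SE = s_d/√n = 0.8/√44 = 0.1206.
z* = 1.645; margin of error = 1.645 × 0.1206 = 0.1984.
-1.8 ± 0.1984 → (-2.00, -1.60).

(-2.00, -1.60)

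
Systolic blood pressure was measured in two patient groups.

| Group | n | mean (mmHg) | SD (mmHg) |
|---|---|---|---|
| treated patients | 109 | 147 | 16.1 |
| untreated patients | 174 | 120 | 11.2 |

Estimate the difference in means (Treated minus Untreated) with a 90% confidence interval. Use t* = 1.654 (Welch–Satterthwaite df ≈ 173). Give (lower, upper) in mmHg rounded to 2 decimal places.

(24.09, 29.91)

SE₁ = s₁/√n₁ = 16.1/√109 = 1.5421; SE₂ = 11.2/√174 = 0.8491.
Independent samples, unequal variances: SE_diff = √(SE₁² + SE₂²) = √(2.37807241 + 0.72097081) = 1.7604.
t* = 1.654, so margin of error = 1.654 × 1.7604 = 2.9117.
Difference in means = 147 − 120 = 27.0000.
27.0000 ± 2.9117 → (24.09, 29.91).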